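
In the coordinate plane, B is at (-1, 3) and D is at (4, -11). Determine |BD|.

d = sqrt((5)^2 + (-14)^2) = sqrt(221)

sqrt(221)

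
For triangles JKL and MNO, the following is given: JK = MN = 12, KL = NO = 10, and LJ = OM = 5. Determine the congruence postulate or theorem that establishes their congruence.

Consider the given information: JK = MN = 12, KL = NO = 10, and LJ = OM = 5
This is not SAS or AAS: SAS requires two sides and the included angle between them. AAS requires two angles and a non-included side.
The correct criterion is SSS. All three pairs of corresponding sides are equal (Side-Side-Side).

SSS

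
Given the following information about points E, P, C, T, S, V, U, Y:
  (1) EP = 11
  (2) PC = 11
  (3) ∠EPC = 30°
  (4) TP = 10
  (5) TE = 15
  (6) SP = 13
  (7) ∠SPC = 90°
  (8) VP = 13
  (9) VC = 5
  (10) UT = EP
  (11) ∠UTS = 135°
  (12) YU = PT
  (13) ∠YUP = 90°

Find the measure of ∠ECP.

Step 1: By the law of cosines on triangle CPE: CE² = 11² + 11² − 2·11·11·cos(30°) = 32.42, so CE ≈ 5.69.
Step 2: By the inverse law of cosines on triangle ECP: cos(∠ECP) = (5.69² + 11² − 11²) / (2·5.69·11) = 32.42/125.27 = 0.2588, so ∠ECP = 75°.

Therefore, the measure of angle ∠ECP = 75°.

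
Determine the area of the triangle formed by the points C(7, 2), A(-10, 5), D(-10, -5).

Shoelace: Area = (1/2)|7(5--5) + -10(-5-2) + -10(2-5)| = (1/2)(170) = 85

85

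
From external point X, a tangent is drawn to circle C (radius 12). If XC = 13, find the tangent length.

Let T be the point of tangency. Then CT ⊥ XT (radius ⊥ tangent).
In right triangle CTX: CX² = CT² + XT²
13² = 12² + XT²
XT² = 25, XT = 5

5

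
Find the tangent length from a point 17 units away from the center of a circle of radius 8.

The tangent, radius, and line from the external point to the center form a right triangle.
The right angle is where the tangent meets the radius.
By the Pythagorean theorem: tangent² + 8² = 17²
tangent² = 289 - 64 = 225
tangent = 15

15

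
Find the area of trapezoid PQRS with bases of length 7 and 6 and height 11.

Area of a trapezoid = (base1 + base2) * height / 2
Area = (7 + 6) * 11 / 2
Area = 13 * 11 / 2
Area = 143 / 2
Area = 143/2

143/2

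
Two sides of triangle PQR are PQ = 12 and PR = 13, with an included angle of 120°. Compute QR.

By the law of cosines: QR^2 = PQ^2 + PR^2 - 2*PQ*PR*cos(P)
QR^2 = 12^2 + 13^2 - 2*12*13*cos(120°)
QR^2 = 144 + 169 - 312*(-1/2)
QR^2 = 469
QR = sqrt(469)

sqrt(469)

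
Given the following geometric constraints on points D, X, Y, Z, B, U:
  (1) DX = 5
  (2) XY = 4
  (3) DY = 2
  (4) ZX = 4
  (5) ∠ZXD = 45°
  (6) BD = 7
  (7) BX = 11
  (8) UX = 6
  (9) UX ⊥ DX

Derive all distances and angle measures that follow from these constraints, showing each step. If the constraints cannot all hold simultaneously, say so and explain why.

The constraints are consistent.

Step 1: From DX = 5, XZ = 4, and ∠DXZ = 45°, by the law of cosines:
  DZ² = DX² + XZ² - 2·DX·XZ·cos(45°) = 25 + 16 - 28.28 = 12.72
  DZ ≈ 3.57

Step 2: From DX = 5, XU = 6, and ∠DXU = 90°, by the law of cosines:
  DU² = DX² + XU² - 2·DX·XU·cos(90°) = 25 + 36 - 0 = 61
  DU = √61

Step 3: From DB = 7, DX = 5, BX = 11, by the inverse law of cosines:
  cos(∠BDX) = (DB² + DX² - BX²) / (2·DB·DX)
  ∠BDX = 132.18°

Step 4: From DX = 5, DY = 2, XY = 4, by the inverse law of cosines:
  cos(∠XDY) = (DX² + DY² - XY²) / (2·DX·DY)
  ∠XDY = 49.46°

Step 5: From XB = 11, XD = 5, BD = 7, by the inverse law of cosines:
  cos(∠BXD) = (XB² + XD² - BD²) / (2·XB·XD)
  ∠BXD = 28.14°

Step 6: From XD = 5, XY = 4, DY = 2, by the inverse law of cosines:
  cos(∠DXY) = (XD² + XY² - DY²) / (2·XD·XY)
  ∠DXY = 22.33°

Step 7: From YD = 2, YX = 4, DX = 5, by the inverse law of cosines:
  cos(∠DYX) = (YD² + YX² - DX²) / (2·YD·YX)
  ∠DYX = 108.21°

Step 8: From BD = 7, BX = 11, DX = 5, by the inverse law of cosines:
  cos(∠DBX) = (BD² + BX² - DX²) / (2·BD·BX)
  ∠DBX = 19.69°

Step 9: From DU = √61, DX = 5, UX = 6, by the inverse law of cosines:
  cos(∠UDX) = (DU² + DX² - UX²) / (2·DU·DX)
  ∠UDX = 50.19°

Step 10: From DX = 5, DZ = 3.57, XZ = 4, by the inverse law of cosines:
  cos(∠XDZ) = (DX² + DZ² - XZ²) / (2·DX·DZ)
  ∠XDZ = 52.48°

Step 11: From ZD = 3.57, ZX = 4, DX = 5, by the inverse law of cosines:
  cos(∠DZX) = (ZD² + ZX² - DX²) / (2·ZD·ZX)
  ∠DZX = 82.52°

Step 12: From UD = √61, UX = 6, DX = 5, by the inverse law of cosines:
  cos(∠DUX) = (UD² + UX² - DX²) / (2·UD·UX)
  ∠DUX = 39.81°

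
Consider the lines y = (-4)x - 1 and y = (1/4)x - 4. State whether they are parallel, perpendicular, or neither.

Slope of line 1: m1 = -4
Slope of line 2: m2 = 1/4
Two lines are perpendicular when the product of their slopes is -1 (negative reciprocals).
m1 * m2 = (-4) * (1/4) = -1, confirming perpendicularity.

Perpendicular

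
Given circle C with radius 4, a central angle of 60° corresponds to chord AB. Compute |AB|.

Chord = 2(4) sin(30°) = 4

4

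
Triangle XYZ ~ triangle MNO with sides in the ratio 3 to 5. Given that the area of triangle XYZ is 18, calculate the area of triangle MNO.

The ratio of areas of similar triangles = (side ratio)^2.
Side ratio = 3:5, so area ratio = 9:25.
Area of MNO / Area of XYZ = 25/9
Area of MNO = 18 * 25/9 = 50

50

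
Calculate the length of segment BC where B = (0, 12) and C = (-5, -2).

The horizontal distance is |-5 - 0| = 5 and the vertical distance is |-2 - 12| = 14.
By the Pythagorean theorem, d = sqrt(5^2 + 14^2) = sqrt(221).

sqrt(221)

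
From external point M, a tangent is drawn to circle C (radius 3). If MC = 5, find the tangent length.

tangent = √(d² - r²) = √(5² - 3²) = √(25 - 9) = √16 = 4

4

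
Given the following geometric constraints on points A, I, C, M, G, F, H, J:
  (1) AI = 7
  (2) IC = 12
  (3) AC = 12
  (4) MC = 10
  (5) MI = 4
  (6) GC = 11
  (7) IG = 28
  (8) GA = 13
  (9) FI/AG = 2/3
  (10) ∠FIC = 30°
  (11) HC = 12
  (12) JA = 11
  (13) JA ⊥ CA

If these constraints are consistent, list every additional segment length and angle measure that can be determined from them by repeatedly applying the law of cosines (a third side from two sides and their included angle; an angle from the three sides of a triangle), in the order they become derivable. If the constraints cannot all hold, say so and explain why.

These constraints are not satisfiable: by the triangle inequality in triangle CIG, (2) IC = 12 and (6) GC = 11 force IG ≤ 12 + 11 = 23, but (7) says IG = 28. No planar figure meets all of them, so nothing further can be derived.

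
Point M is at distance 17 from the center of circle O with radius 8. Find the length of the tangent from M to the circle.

The tangent, radius, and line from the external point to the center form a right triangle.
The right angle is where the tangent meets the radius.
By the Pythagorean theorem: tangent² + 8² = 17²
tangent² = 289 - 64 = 225
tangent = 15

15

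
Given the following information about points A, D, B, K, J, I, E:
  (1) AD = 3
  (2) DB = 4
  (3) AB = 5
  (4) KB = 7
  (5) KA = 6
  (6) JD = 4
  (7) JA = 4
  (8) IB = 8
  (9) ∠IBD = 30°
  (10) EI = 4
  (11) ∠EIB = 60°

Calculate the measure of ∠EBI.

Step 1: By the law of cosines on triangle BIE: BE² = 8² + 4² − 2·8·4·cos(60°) = 48, so BE = 4·√3.
Step 2: By the inverse law of cosines on triangle EBI: cos(∠EBI) = ((4·√3)² + 8² − 4²) / (2·4·√3·8) = 96/110.85 = 0.866, so ∠EBI = 30°.

Therefore, the measure of angle ∠EBI = 30°.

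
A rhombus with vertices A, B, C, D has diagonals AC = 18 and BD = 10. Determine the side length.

Half-diagonals are 9 and 5. side = sqrt(9^2 + 5^2) = sqrt(106)

sqrt(106)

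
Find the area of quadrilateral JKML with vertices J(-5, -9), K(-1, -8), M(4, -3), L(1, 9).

Shoelace: sum of cross terms = 141, Area = (1/2)|141| = 141/2

141/2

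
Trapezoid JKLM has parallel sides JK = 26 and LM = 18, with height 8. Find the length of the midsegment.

midsegment = (26 + 18) / 2 = 44 / 2 = 22

22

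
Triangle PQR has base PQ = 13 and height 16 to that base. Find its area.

Area = (1/2) * base * height
Area = (1/2) * 13 * 16
Area = 104

104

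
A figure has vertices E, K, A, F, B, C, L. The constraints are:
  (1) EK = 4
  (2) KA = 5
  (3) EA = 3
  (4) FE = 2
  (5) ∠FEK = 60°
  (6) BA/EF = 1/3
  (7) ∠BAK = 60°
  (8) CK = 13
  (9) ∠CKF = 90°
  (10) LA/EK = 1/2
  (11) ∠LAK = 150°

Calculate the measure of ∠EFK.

Step 1: By the law of cosines on triangle FEK: FK² = 2² + 4² − 2·2·4·cos(60°) = 12, so FK = 2·√3.
Step 2: By the inverse law of cosines on triangle EFK: cos(∠EFK) = (2² + (2·√3)² − 4²) / (2·2·2·√3) = 0/13.86 = 0, so ∠EFK = 90°.

Therefore, the measure of angle ∠EFK = 90°.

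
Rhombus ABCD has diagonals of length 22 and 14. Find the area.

Area of a rhombus = (d1 * d2) / 2
Area = (22 * 14) / 2
Area = 308 / 2
Area = 154

154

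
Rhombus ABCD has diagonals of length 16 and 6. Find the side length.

The diagonals of a rhombus bisect each other at right angles.
Half-diagonals: 16/2 = 8 and 6/2 = 3
side = sqrt(8^2 + 3^2)
side = sqrt(64 + 9)
side = sqrt(73)

sqrt(73)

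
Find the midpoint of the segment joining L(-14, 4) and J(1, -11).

The midpoint is the average of the coordinates:
x: (-14 + 1)/2 = -13/2
y: (4 + -11)/2 = -7/2
Midpoint = (-13/2, -7/2)

(-13/2, -7/2)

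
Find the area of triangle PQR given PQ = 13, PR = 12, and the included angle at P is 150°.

When two sides and the included angle are known, the area formula is (1/2)ab sin(C).
The height from one side to the opposite vertex is 12 sin(150°) = 6.
Area = (1/2) * 13 * 6 = 39.

39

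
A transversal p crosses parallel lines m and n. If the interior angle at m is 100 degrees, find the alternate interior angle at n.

Alternate interior angles are equal: 100 degrees.

100 degrees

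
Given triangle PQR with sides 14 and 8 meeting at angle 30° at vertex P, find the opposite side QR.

By the law of cosines: QR^2 = PQ^2 + PR^2 - 2*PQ*PR*cos(P)
QR^2 = 14^2 + 8^2 - 2*14*8*cos(30°)
QR^2 = 196 + 64 - 224*(sqrt(3)/2)
QR^2 = 260 - 112*sqrt(3)
QR = 2*sqrt(65 - 28*sqrt(3))

2*sqrt(65 - 28*sqrt(3))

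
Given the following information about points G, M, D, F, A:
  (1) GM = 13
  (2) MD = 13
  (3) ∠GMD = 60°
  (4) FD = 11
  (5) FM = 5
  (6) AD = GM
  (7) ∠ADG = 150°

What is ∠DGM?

Step 1: By the law of cosines on triangle GMD: GD² = 13² + 13² − 2·13·13·cos(60°) = 169, so GD = 13.
Step 2: By the inverse law of cosines on triangle DGM: cos(∠DGM) = (13² + 13² − 13²) / (2·13·13) = 169/338 = 0.5, so ∠DGM = 60°.

Therefore, the measure of angle ∠DGM = 60°.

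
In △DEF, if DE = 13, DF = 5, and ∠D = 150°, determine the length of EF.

Law of cosines: EF^2 = 13^2 + 5^2 - 2(13)(5)cos(150°) = 65*sqrt(3) + 194, so EF = sqrt(65*sqrt(3) + 194).

sqrt(65*sqrt(3) + 194)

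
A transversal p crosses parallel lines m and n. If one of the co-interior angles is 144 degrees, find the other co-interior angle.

Co-interior (same-side interior) angles are between the parallel lines on the same side of the transversal.
Unlike corresponding or alternate interior angles, they are supplementary rather than equal.
So the angle = 180 - 144 = 36 degrees.

36 degrees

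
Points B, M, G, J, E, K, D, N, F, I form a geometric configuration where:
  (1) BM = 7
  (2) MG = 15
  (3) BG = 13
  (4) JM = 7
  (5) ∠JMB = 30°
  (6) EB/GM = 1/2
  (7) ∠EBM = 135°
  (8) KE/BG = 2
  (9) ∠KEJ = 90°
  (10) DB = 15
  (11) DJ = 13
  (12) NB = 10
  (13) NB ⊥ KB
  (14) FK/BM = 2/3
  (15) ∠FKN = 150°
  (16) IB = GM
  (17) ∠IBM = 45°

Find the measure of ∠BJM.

Step 1: By the law of cosines on triangle JMB: JB² = 7² + 7² − 2·7·7·cos(30°) = 13.13, so JB ≈ 3.62.
Step 2: By the inverse law of cosines on triangle BJM: cos(∠BJM) = (3.62² + 7² − 7²) / (2·3.62·7) = 13.13/50.73 = 0.2588, so ∠BJM = 75°.

Therefore, the measure of angle ∠BJM = 75°.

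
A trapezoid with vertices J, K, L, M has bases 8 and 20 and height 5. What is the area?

A trapezoid's area equals the midsegment times the height.
The midsegment is (8 + 20) / 2 = 14.
Area = 14 * 5 = 70.

70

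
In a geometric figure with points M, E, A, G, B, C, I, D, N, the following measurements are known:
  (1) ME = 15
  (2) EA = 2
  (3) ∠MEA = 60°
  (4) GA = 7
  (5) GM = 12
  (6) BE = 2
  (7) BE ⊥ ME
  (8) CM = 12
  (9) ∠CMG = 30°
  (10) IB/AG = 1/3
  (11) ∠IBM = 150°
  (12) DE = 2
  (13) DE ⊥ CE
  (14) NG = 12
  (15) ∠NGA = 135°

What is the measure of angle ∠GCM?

Step 1: By the law of cosines on triangle CMG: CG² = 12² + 12² − 2·12·12·cos(30°) = 38.58, so CG ≈ 6.21.
Step 2: By the inverse law of cosines on triangle GCM: cos(∠GCM) = (6.21² + 12² − 12²) / (2·6.21·12) = 38.58/149.08 = 0.2588, so ∠GCM = 75°.

Therefore, the measure of angle ∠GCM = 75°.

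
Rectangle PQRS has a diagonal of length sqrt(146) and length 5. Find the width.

b = sqrt(d^2 - a^2) = sqrt(146 - 25) = sqrt(121) = 11

11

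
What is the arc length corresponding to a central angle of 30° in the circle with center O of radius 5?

Arc length = 2π(5)(1/12) = 5*pi/6

5*pi/6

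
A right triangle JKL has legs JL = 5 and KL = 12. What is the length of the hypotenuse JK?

In a right triangle, the square of the hypotenuse equals the sum of the squares of the two legs.
The legs are 5 and 12, so the hypotenuse = sqrt(25 + 144) = sqrt(169) = 13.

13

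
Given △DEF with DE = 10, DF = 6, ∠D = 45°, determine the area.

Area = (1/2)(10)(6) sin(45°) = (1/2)(10)(6)(sqrt(2)/2) = 15*sqrt(2)

15*sqrt(2)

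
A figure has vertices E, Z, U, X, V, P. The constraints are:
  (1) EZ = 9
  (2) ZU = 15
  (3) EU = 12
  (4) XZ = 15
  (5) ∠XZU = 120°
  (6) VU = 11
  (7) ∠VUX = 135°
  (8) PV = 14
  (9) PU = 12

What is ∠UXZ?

Step 1: By the law of cosines on triangle XZU: XU² = 15² + 15² − 2·15·15·cos(120°) = 675, so XU = 15·√3.
Step 2: By the inverse law of cosines on triangle UXZ: cos(∠UXZ) = ((15·√3)² + 15² − 15²) / (2·15·√3·15) = 675/779.42 = 0.866, so ∠UXZ = 30°.

Therefore, the measure of angle ∠UXZ = 30°.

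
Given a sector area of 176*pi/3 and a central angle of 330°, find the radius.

The sector covers 330°/360° = 11/12 of the full circle.
Full circle area = 176*pi/3 / 11/12 = 64*pi.
Since full area = πr², we get r² = 64*pi/π = 64, so r = 8.

8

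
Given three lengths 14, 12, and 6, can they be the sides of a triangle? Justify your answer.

Sort the sides: 6, 12, 14.
It suffices to check that the sum of the two smallest exceeds the largest:
6 + 12 = 18 > 14. ✓
Yes, a valid triangle can be formed.

Yes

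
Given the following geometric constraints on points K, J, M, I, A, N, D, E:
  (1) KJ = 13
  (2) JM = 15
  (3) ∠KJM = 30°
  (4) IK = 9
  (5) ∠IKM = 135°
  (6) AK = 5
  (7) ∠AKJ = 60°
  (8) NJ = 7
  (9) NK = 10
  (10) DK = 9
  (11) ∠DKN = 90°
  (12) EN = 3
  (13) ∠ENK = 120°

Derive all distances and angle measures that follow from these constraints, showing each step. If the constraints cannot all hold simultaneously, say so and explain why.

The constraints are consistent.

Step 1: From KJ = 13, JM = 15, and ∠KJM = 30°, by the law of cosines:
  KM² = KJ² + JM² - 2·KJ·JM·cos(30°) = 169 + 225 - 337.7 = 56.25
  KM ≈ 7.5

Step 2: From KN = 10, NE = 3, and ∠KNE = 120°, by the law of cosines:
  KE² = KN² + NE² - 2·KN·NE·cos(120°) = 100 + 9 + 30 = 139
  KE = √139

Step 3: From JK = 13, KA = 5, and ∠JKA = 60°, by the law of cosines:
  JA² = JK² + KA² - 2·JK·KA·cos(60°) = 169 + 25 - 65 = 129
  JA = √129

Step 4: From NK = 10, KD = 9, and ∠NKD = 90°, by the law of cosines:
  ND² = NK² + KD² - 2·NK·KD·cos(90°) = 100 + 81 - 0 = 181
  ND = √181

Step 5: From KJ = 13, KN = 10, JN = 7, by the inverse law of cosines:
  cos(∠JKN) = (KJ² + KN² - JN²) / (2·KJ·KN)
  ∠JKN = 32.2°

Step 6: From JK = 13, JN = 7, KN = 10, by the inverse law of cosines:
  cos(∠KJN) = (JK² + JN² - KN²) / (2·JK·JN)
  ∠KJN = 49.58°

Step 7: From NJ = 7, NK = 10, JK = 13, by the inverse law of cosines:
  cos(∠JNK) = (NJ² + NK² - JK²) / (2·NJ·NK)
  ∠JNK = 98.21°

Step 8: From MK = 7.5, KI = 9, and ∠MKI = 135°, by the law of cosines:
  MI² = MK² + KI² - 2·MK·KI·cos(135°) = 56.25 + 81 + 95.46 = 232.7
  MI ≈ 15.25

Step 9: From KE = √139, KN = 10, EN = 3, by the inverse law of cosines:
  cos(∠EKN) = (KE² + KN² - EN²) / (2·KE·KN)
  ∠EKN = 12.73°

Step 10: From KJ = 13, KM = 7.5, JM = 15, by the inverse law of cosines:
  cos(∠JKM) = (KJ² + KM² - JM²) / (2·KJ·KM)
  ∠JKM = 89.93°

Step 11: From JA = √129, JK = 13, AK = 5, by the inverse law of cosines:
  cos(∠AJK) = (JA² + JK² - AK²) / (2·JA·JK)
  ∠AJK = 22.41°

Step 12: From MJ = 15, MK = 7.5, JK = 13, by the inverse law of cosines:
  cos(∠JMK) = (MJ² + MK² - JK²) / (2·MJ·MK)
  ∠JMK = 60.07°

Step 13: From AJ = √129, AK = 5, JK = 13, by the inverse law of cosines:
  cos(∠JAK) = (AJ² + AK² - JK²) / (2·AJ·AK)
  ∠JAK = 97.59°

Step 14: From ND = √181, NK = 10, DK = 9, by the inverse law of cosines:
  cos(∠DNK) = (ND² + NK² - DK²) / (2·ND·NK)
  ∠DNK = 41.99°

Step 15: From DK = 9, DN = √181, KN = 10, by the inverse law of cosines:
  cos(∠KDN) = (DK² + DN² - KN²) / (2·DK·DN)
  ∠KDN = 48.01°

Step 16: From EK = √139, EN = 3, KN = 10, by the inverse law of cosines:
  cos(∠KEN) = (EK² + EN² - KN²) / (2·EK·EN)
  ∠KEN = 47.27°

Step 17: From MI = 15.25, MK = 7.5, IK = 9, by the inverse law of cosines:
  cos(∠IMK) = (MI² + MK² - IK²) / (2·MI·MK)
  ∠IMK = 24.66°

Step 18: From IK = 9, IM = 15.25, KM = 7.5, by the inverse law of cosines:
  cos(∠KIM) = (IK² + IM² - KM²) / (2·IK·IM)
  ∠KIM = 20.34°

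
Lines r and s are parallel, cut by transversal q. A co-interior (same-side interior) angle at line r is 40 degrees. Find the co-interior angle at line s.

Co-interior (same-side interior) angles are between the parallel lines on the same side of the transversal.
Unlike corresponding or alternate interior angles, they are supplementary rather than equal.
So the angle = 180 - 40 = 140 degrees.

140 degrees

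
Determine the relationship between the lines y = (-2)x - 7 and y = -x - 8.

Slope of line 1: m1 = -2
Slope of line 2: m2 = -1
m1 != m2 and m1*m2 = 2 != -1. Neither.

Neither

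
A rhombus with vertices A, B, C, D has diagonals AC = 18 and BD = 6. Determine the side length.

Half-diagonals are 9 and 3. side = sqrt(9^2 + 3^2) = sqrt(90) = 3*sqrt(10)

3*sqrt(10)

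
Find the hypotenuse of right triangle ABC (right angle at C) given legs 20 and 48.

By the Pythagorean theorem: AB^2 = AC^2 + BC^2
AB^2 = 20^2 + 48^2 = 400 + 2304 = 2704
AB = sqrt(2704) = 52

52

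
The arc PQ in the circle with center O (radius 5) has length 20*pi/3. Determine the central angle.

The full circumference is 2πr = 10*pi.
The arc is 20*pi/3 / 10*pi = 2/3 of the full circle.
So the central angle = 2/3 × 360° = 240°.

240°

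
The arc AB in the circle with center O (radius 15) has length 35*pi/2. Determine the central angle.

θ = 360 × 35*pi/2 / (2π × 15) = 210° (rearranging arc length formula).

210°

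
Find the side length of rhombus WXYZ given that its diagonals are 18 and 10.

In a rhombus, the diagonals bisect each other perpendicularly, creating four congruent right triangles.
Each triangle has legs 9 (half of 18) and 5 (half of 10).
The hypotenuse of each right triangle is a side of the rhombus:
side = sqrt(9^2 + 5^2) = sqrt(106)

sqrt(106)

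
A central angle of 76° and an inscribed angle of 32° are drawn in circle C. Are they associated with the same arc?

By the inscribed angle theorem, the inscribed angle for a central angle of 76° should be 76° / 2 = 38°.
The given inscribed angle is 32°, which does not equal 38°.
Therefore, no, they do not correspond to the same arc.

No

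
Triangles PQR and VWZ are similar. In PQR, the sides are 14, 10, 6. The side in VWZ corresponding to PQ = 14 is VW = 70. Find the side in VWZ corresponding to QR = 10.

Similar triangles have proportional sides. Setting up the proportion:
VW / PQ = WZ / QR
70 / 14 = WZ / 10
WZ = 10 * 70 / 14 = 50.

50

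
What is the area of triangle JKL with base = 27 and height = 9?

A triangle's area is half the area of a rectangle with the same base and height.
Area = (1/2) * 27 * 9 = 243/2.

243/2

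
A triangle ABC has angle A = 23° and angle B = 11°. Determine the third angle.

Let angle C = x. Then 23 + 11 + x = 180.
x = 180 - 34 = 146 degrees.

146 degrees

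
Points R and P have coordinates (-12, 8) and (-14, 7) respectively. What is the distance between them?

d = sqrt((-2)^2 + (-1)^2) = sqrt(5)

sqrt(5)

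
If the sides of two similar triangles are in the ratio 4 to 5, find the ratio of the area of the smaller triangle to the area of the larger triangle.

Area ratio = (side ratio)^2 = (4/5)^2 = 16:25.

16:25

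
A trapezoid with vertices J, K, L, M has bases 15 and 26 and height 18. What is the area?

Area of a trapezoid = (base1 + base2) * height / 2
Area = (15 + 26) * 18 / 2
Area = 41 * 18 / 2
Area = 738 / 2
Area = 369

369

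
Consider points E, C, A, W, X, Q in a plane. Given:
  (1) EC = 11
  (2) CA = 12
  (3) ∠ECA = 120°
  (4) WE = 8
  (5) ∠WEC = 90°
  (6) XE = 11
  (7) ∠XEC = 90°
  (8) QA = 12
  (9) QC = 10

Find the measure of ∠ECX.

Step 1: By the law of cosines on triangle CEX: CX² = 11² + 11² − 2·11·11·cos(90°) = 242, so CX = 11·√2.
Step 2: By the inverse law of cosines on triangle ECX: cos(∠ECX) = (11² + (11·√2)² − 11²) / (2·11·11·√2) = 242/342.24 = 0.7071, so ∠ECX = 45°.

Therefore, the measure of angle ∠ECX = 45°.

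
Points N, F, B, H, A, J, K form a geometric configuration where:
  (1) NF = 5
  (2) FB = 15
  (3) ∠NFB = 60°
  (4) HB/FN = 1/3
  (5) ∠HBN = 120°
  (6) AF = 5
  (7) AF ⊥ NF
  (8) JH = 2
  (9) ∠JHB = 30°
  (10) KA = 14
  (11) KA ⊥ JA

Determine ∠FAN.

Step 1: By the law of cosines on triangle AFN: AN² = 5² + 5² − 2·5·5·cos(90°) = 50, so AN = 5·√2.
Step 2: By the inverse law of cosines on triangle FAN: cos(∠FAN) = (5² + (5·√2)² − 5²) / (2·5·5·√2) = 50/70.71 = 0.7071, so ∠FAN = 45°.

Therefore, the measure of angle ∠FAN = 45°.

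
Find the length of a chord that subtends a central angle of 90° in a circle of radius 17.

Drop a perpendicular from the center to the chord, bisecting both the chord and the central angle.
Each half-chord = r sin(θ/2) = 17 sin(45°).
The full chord = 2 × 17 × sin(45°) = 17*sqrt(2).

17*sqrt(2)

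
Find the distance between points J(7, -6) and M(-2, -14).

d = sqrt((-2 - 7)^2 + (-14 - -6)^2)
d = sqrt(-9^2 + -8^2)
d = sqrt(81 + 64)
d = sqrt(145)

sqrt(145)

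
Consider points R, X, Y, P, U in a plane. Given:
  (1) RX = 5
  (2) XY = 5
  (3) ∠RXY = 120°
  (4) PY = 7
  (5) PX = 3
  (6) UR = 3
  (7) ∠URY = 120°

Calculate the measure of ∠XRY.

Step 1: By the law of cosines on triangle RXY: RY² = 5² + 5² − 2·5·5·cos(120°) = 75, so RY = 5·√3.
Step 2: By the inverse law of cosines on triangle XRY: cos(∠XRY) = (5² + (5·√3)² − 5²) / (2·5·5·√3) = 75/86.6 = 0.866, so ∠XRY = 30°.

Therefore, the measure of angle ∠XRY = 30°.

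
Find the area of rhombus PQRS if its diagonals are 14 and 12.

Area = (14 * 12) / 2 = 168 / 2 = 84

84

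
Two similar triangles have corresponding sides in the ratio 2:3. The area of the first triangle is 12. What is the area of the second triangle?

For similar figures, the area ratio equals the square of the side ratio.
Side ratio (the first triangle to the second triangle) = 2:3, so area ratio = 2^2:3^2 = 4:9.
If the area of the first triangle is 12, then the area of the second triangle = 12 * (9/4) = 27.

27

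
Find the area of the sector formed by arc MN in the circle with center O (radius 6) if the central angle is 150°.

Sector area = πr² × θ/360
= π × 6² × 5/12
= π × 36 × 5/12
= 15*pi

15*pi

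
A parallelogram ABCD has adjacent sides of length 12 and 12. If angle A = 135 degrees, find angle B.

Opposite sides of a parallelogram are parallel, so consecutive angles form co-interior angles on a transversal.
Co-interior angles sum to 180°, giving angle B = 180 - 135 = 45 degrees.

45 degrees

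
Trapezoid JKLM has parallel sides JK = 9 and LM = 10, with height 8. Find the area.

Area = (9 + 10) * 8 / 2 = 152 / 2 = 76

76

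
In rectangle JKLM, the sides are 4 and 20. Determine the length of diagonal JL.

d = sqrt(4^2 + 20^2) = sqrt(416) = 4*sqrt(26)

4*sqrt(26)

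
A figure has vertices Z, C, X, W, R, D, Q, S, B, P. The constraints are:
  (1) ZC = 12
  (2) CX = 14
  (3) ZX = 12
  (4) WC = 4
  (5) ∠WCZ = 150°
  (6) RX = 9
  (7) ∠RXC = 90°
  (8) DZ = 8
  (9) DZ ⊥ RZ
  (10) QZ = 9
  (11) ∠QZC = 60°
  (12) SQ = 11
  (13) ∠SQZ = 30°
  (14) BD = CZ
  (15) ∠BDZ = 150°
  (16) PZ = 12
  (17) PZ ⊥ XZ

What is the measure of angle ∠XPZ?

Step 1: By the law of cosines on triangle PZX: PX² = 12² + 12² − 2·12·12·cos(90°) = 288, so PX = 12·√2.
Step 2: By the inverse law of cosines on triangle XPZ: cos(∠XPZ) = ((12·√2)² + 12² − 12²) / (2·12·√2·12) = 288/407.29 = 0.7071, so ∠XPZ = 45°.

Therefore, the measure of angle ∠XPZ = 45°.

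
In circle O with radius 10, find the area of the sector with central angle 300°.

Sector area = π(10²)(5/6) = 250*pi/3

250*pi/3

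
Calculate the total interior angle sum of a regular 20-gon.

The sum of interior angles of an n-sided polygon is (n - 2) * 180.
For n = 20: (20 - 2) * 180 = 18 * 180 = 3240 degrees.

3240 degrees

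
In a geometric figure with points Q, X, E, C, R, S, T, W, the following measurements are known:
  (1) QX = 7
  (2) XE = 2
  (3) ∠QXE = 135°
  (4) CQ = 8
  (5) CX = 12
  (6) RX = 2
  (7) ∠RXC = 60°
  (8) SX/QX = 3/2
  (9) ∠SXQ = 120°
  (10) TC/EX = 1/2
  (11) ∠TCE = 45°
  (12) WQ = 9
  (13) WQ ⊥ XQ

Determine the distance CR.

Step 1: By the law of cosines on triangle CXR: CR² = 12² + 2² − 2·12·2·cos(60°) = 124, so CR = 2·√31.

Therefore, the length of CR = 2·√31.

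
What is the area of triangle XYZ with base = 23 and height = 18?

Area = (1/2)(23)(18) = 207

207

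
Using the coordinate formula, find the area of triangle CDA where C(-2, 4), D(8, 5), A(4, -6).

Shoelace: Area = (1/2)|-2(5--6) + 8(-6-4) + 4(4-5)| = (1/2)(106) = 53

53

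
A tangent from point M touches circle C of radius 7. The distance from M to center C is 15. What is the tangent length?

The tangent, radius, and line from the external point to the center form a right triangle.
The right angle is where the tangent meets the radius.
By the Pythagorean theorem: tangent² + 7² = 15²
tangent² = 225 - 49 = 176
tangent = 4*sqrt(11)

4*sqrt(11)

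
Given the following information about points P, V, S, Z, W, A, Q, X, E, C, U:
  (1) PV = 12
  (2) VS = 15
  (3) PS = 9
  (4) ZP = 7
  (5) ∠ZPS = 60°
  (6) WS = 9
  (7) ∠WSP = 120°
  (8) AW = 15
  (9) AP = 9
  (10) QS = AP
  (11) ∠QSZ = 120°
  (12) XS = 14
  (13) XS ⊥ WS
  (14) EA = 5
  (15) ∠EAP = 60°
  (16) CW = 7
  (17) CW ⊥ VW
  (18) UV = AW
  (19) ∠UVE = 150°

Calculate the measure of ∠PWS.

Step 1: By the law of cosines on triangle WSP: WP² = 9² + 9² − 2·9·9·cos(120°) = 243, so WP = 9·√3.
Step 2: By the inverse law of cosines on triangle PWS: cos(∠PWS) = ((9·√3)² + 9² − 9²) / (2·9·√3·9) = 243/280.59 = 0.866, so ∠PWS = 30°.

Therefore, the measure of angle ∠PWS = 30°.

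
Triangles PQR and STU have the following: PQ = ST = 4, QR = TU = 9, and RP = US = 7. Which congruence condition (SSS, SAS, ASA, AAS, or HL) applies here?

The given information matches SSS: All three pairs of corresponding sides are equal (Side-Side-Side).

SSS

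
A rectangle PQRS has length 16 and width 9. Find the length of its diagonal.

A rectangle's diagonal splits it into two right triangles, with the diagonal as the hypotenuse.
By the Pythagorean theorem, d^2 = 16^2 + 9^2 = 337.
Therefore d = sqrt(337).

sqrt(337)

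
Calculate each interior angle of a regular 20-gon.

Each interior angle of a regular n-gon is (n - 2) * 180 / n.
For n = 20: (20 - 2) * 180 / 20 = 3240/20 = 162 degrees.

162 degrees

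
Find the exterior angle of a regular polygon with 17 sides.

Each exterior angle of a regular n-gon is 360 / n.
For n = 17: 360 / 17 = 360/17 degrees.

360/17 degrees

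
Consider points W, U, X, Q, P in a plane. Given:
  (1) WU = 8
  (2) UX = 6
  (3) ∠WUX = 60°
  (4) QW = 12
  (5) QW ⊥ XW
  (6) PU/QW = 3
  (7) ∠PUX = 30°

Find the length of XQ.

Step 1: By the law of cosines on triangle XUW: XW² = 6² + 8² − 2·6·8·cos(60°) = 52, so XW = 2·√13.
Step 2: By the law of cosines on triangle XWQ: XQ² = (2·√13)² + 12² − 2·2·√13·12·cos(90°) = 196, so XQ = 14.

Therefore, the length of XQ = 14.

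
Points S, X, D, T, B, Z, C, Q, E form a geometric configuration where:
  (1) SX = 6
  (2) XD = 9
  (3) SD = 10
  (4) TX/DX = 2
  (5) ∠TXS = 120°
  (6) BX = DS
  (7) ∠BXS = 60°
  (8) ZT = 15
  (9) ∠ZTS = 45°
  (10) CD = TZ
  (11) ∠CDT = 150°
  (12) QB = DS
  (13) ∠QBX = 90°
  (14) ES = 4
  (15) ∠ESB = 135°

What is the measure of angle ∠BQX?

From the given relations: QB = DS = 10; BX = DS = 10.
Step 1: By the law of cosines on triangle QBX: QX² = 10² + 10² − 2·10·10·cos(90°) = 200, so QX = 10·√2.
Step 2: By the inverse law of cosines on triangle BQX: cos(∠BQX) = (10² + (10·√2)² − 10²) / (2·10·10·√2) = 200/282.84 = 0.7071, so ∠BQX = 45°.

Therefore, the measure of angle ∠BQX = 45°.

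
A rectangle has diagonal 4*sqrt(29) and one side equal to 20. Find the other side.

b = sqrt(d^2 - a^2) = sqrt(464 - 400) = sqrt(64) = 8

8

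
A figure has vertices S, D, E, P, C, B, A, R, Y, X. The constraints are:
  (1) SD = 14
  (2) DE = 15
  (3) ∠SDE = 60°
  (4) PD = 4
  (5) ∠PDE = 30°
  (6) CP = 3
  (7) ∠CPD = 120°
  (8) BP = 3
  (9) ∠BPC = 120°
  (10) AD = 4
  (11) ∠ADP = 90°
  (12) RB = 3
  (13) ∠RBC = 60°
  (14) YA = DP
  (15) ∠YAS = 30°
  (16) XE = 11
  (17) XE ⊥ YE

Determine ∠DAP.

Step 1: By the law of cosines on triangle ADP: AP² = 4² + 4² − 2·4·4·cos(90°) = 32, so AP = 4·√2.
Step 2: By the inverse law of cosines on triangle DAP: cos(∠DAP) = (4² + (4·√2)² − 4²) / (2·4·4·√2) = 32/45.25 = 0.7071, so ∠DAP = 45°.

Therefore, the measure of angle ∠DAP = 45°.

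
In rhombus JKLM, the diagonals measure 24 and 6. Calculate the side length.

Half-diagonals are 12 and 3. side = sqrt(12^2 + 3^2) = sqrt(153) = 3*sqrt(17)

3*sqrt(17)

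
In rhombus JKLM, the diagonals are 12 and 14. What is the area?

Area of a rhombus = (d1 * d2) / 2
Area = (12 * 14) / 2
Area = 168 / 2
Area = 84

84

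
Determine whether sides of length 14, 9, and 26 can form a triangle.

Check the triangle inequality: 14 + 9 = 23 ≤ 26.
Since the sum of two sides does not exceed the third, no triangle can be formed.

No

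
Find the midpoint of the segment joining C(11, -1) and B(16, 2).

M = ((x₁ + x₂)/2, (y₁ + y₂)/2)
= ((11 + 16)/2, (-1 + 2)/2)
= (27/2, 1/2) = (27/2, 1/2)

(27/2, 1/2)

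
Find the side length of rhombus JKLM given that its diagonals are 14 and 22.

The diagonals of a rhombus bisect each other at right angles.
Half-diagonals: 14/2 = 7 and 22/2 = 11
side = sqrt(7^2 + 11^2)
side = sqrt(49 + 121)
side = sqrt(170)

sqrt(170)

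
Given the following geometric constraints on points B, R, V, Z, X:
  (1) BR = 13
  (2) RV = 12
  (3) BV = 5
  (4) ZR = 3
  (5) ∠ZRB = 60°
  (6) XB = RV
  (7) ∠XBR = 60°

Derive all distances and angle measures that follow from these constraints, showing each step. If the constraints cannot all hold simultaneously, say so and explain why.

The constraints are consistent.

From the given relations:
  XB = RV = 12

Step 1: From BR = 13, RZ = 3, and ∠BRZ = 60°, by the law of cosines:
  BZ² = BR² + RZ² - 2·BR·RZ·cos(60°) = 169 + 9 - 39 = 139
  BZ = √139

Step 2: From RB = 13, BX = 12, and ∠RBX = 60°, by the law of cosines:
  RX² = RB² + BX² - 2·RB·BX·cos(60°) = 169 + 144 - 156 = 157
  RX = √157

Step 3: From BR = 13, BV = 5, RV = 12, by the inverse law of cosines:
  cos(∠RBV) = (BR² + BV² - RV²) / (2·BR·BV)
  ∠RBV = 67.38°

Step 4: From RB = 13, RV = 12, BV = 5, by the inverse law of cosines:
  cos(∠BRV) = (RB² + RV² - BV²) / (2·RB·RV)
  ∠BRV = 22.62°

Step 5: From VB = 5, VR = 12, BR = 13, by the inverse law of cosines:
  cos(∠BVR) = (VB² + VR² - BR²) / (2·VB·VR)
  ∠BVR = 90°

Step 6: From BR = 13, BZ = √139, RZ = 3, by the inverse law of cosines:
  cos(∠RBZ) = (BR² + BZ² - RZ²) / (2·BR·BZ)
  ∠RBZ = 12.73°

Step 7: From RB = 13, RX = √157, BX = 12, by the inverse law of cosines:
  cos(∠BRX) = (RB² + RX² - BX²) / (2·RB·RX)
  ∠BRX = 56.04°

Step 8: From ZB = √139, ZR = 3, BR = 13, by the inverse law of cosines:
  cos(∠BZR) = (ZB² + ZR² - BR²) / (2·ZB·ZR)
  ∠BZR = 107.27°

Step 9: From XB = 12, XR = √157, BR = 13, by the inverse law of cosines:
  cos(∠BXR) = (XB² + XR² - BR²) / (2·XB·XR)
  ∠BXR = 63.96°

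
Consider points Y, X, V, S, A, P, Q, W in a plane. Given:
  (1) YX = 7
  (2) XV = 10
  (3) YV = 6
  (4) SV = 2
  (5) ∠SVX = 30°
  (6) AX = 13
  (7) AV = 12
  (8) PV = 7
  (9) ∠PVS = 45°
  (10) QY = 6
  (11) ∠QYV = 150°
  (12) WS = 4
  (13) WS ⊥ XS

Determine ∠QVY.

Step 1: By the law of cosines on triangle VYQ: VQ² = 6² + 6² − 2·6·6·cos(150°) = 134.35, so VQ ≈ 11.59.
Step 2: By the inverse law of cosines on triangle QVY: cos(∠QVY) = (11.59² + 6² − 6²) / (2·11.59·6) = 134.35/139.09 = 0.9659, so ∠QVY = 15°.

Therefore, the measure of angle ∠QVY = 15°.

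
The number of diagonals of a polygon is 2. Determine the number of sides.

Using d = n(n - 3)/2, we solve 2 = n(n - 3)/2.
So n(n - 3) = 4.
Testing n = 4: 4 * 1 = 4 = 4. Correct.
The polygon has 4 sides.

4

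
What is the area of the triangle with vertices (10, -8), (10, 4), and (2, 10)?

Using the Shoelace formula for a triangle:
Area = (1/2)|x0(y1 - y2) + x1(y2 - y0) + x2(y0 - y1)|
Area = (1/2)|10(4 - 10) + 10(10 - -8) + 2(-8 - 4)|
Area = (1/2)|-60 + 180 + -24|
Area = (1/2)|96|
Area = (1/2)(96)
Area = 48

48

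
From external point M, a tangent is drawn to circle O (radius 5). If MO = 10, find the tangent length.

tangent = √(d² - r²) = √(10² - 5²) = √(100 - 25) = √75 = 5*sqrt(3)

5*sqrt(3)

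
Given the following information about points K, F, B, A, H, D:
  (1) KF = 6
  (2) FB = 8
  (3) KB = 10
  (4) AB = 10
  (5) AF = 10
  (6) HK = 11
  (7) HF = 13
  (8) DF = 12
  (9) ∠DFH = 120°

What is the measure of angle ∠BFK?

Step 1: By the inverse law of cosines on triangle BFK: cos(∠BFK) = (8² + 6² − 10²) / (2·8·6) = 0/96 = 0, so ∠BFK = 90°.

Therefore, the measure of angle ∠BFK = 90°.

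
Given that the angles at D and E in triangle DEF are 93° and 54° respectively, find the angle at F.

angle F = 180 - 93 - 54 = 33 degrees.

33 degrees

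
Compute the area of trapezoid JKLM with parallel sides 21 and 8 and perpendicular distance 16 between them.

A trapezoid's area equals the midsegment times the height.
The midsegment is (21 + 8) / 2 = 29/2.
Area = 29/2 * 16 = 232.

232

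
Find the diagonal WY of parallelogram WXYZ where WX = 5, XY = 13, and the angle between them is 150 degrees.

Using the law of cosines:
d^2 = 5^2 + 13^2 - 2(5)(13)cos(150 degrees)
d^2 = 25 + 169 - 130*-sqrt(3)/2
d^2 = 65*sqrt(3) + 194
d = sqrt(65*sqrt(3) + 194)

sqrt(65*sqrt(3) + 194)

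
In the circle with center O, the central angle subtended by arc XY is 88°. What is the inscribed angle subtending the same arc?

Inscribed angle = 88° / 2 = 44° (inscribed angle theorem).

44°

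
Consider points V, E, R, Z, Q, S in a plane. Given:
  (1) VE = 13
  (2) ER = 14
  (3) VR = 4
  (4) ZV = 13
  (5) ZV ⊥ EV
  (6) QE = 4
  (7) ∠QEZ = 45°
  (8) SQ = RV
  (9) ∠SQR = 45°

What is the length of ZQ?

Step 1: By the law of cosines on triangle ZVE: ZE² = 13² + 13² − 2·13·13·cos(90°) = 338, so ZE = 13·√2.
Step 2: By the law of cosines on triangle ZEQ: ZQ² = (13·√2)² + 4² − 2·13·√2·4·cos(45°) = 250, so ZQ = 5·√10.

Therefore, the length of ZQ = 5·√10.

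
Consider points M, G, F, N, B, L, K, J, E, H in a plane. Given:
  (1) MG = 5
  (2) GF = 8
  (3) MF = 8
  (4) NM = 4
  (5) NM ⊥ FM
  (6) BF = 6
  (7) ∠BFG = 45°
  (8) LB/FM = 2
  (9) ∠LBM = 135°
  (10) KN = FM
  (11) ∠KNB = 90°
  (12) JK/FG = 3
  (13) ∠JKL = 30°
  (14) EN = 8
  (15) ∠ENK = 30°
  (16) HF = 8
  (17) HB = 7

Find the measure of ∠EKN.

From the given relations: KN = FM = 8.
Step 1: By the law of cosines on triangle KNE: KE² = 8² + 8² − 2·8·8·cos(30°) = 17.15, so KE ≈ 4.14.
Step 2: By the inverse law of cosines on triangle EKN: cos(∠EKN) = (4.14² + 8² − 8²) / (2·4.14·8) = 17.15/66.26 = 0.2588, so ∠EKN = 75°.

Therefore, the measure of angle ∠EKN = 75°.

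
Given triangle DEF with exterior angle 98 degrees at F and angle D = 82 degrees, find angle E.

angle E = 98 - 82 = 16 degrees (exterior angle theorem).

16 degrees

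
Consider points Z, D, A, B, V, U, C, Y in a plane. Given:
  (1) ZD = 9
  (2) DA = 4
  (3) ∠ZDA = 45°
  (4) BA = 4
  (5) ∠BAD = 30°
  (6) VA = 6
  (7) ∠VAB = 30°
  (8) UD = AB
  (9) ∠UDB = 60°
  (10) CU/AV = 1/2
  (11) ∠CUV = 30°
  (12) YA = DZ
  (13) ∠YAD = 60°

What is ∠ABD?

Step 1: By the law of cosines on triangle BAD: BD² = 4² + 4² − 2·4·4·cos(30°) = 4.29, so BD ≈ 2.07.
Step 2: By the inverse law of cosines on triangle ABD: cos(∠ABD) = (4² + 2.07² − 4²) / (2·4·2.07) = 4.29/16.56 = 0.2588, so ∠ABD = 75°.

Therefore, the measure of angle ∠ABD = 75°.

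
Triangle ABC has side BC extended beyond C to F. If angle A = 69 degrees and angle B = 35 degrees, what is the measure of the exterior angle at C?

The interior angle at C is 180 - 69 - 35 = 76 degrees.
The exterior angle and interior angle at C are supplementary:
Exterior angle = 180 - 76 = 104 degrees.

104 degrees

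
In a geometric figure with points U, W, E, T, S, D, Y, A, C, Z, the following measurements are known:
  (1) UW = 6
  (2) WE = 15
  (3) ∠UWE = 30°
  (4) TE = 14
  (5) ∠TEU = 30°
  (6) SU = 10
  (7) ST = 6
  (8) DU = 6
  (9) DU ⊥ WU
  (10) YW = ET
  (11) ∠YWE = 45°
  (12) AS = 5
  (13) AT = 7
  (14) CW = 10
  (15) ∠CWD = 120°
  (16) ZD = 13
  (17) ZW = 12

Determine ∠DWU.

Step 1: By the law of cosines on triangle WUD: WD² = 6² + 6² − 2·6·6·cos(90°) = 72, so WD = 6·√2.
Step 2: By the inverse law of cosines on triangle DWU: cos(∠DWU) = ((6·√2)² + 6² − 6²) / (2·6·√2·6) = 72/101.82 = 0.7071, so ∠DWU = 45°.

Therefore, the measure of angle ∠DWU = 45°.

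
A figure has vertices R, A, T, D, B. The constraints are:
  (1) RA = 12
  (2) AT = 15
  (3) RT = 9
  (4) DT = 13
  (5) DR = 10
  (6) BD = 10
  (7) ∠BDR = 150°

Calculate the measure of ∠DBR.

Step 1: By the law of cosines on triangle BDR: BR² = 10² + 10² − 2·10·10·cos(150°) = 373.21, so BR ≈ 19.32.
Step 2: By the inverse law of cosines on triangle DBR: cos(∠DBR) = (10² + 19.32² − 10²) / (2·10·19.32) = 373.21/386.37 = 0.9659, so ∠DBR = 15°.

Therefore, the measure of angle ∠DBR = 15°.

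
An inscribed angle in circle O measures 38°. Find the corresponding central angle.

Central angle = 2 × 38° = 76° (inscribed angle theorem).

76°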